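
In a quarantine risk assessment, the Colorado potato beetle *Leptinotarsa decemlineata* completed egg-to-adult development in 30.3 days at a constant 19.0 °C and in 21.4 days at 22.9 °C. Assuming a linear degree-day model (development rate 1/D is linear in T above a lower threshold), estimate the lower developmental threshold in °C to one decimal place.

Under the model K = D·(T − T_b), so D₁·(T₁ − T_b) = D₂·(T₂ − T_b).
30.3·(19.0 − T_b) = 21.4·(22.9 − T_b)
T_b = (30.3·19.0 − 21.4·22.9) / (30.3 − 21.4) = 85.64 / 8.9 = 9.622 °C ≈ 9.6 °C.

9.6 °C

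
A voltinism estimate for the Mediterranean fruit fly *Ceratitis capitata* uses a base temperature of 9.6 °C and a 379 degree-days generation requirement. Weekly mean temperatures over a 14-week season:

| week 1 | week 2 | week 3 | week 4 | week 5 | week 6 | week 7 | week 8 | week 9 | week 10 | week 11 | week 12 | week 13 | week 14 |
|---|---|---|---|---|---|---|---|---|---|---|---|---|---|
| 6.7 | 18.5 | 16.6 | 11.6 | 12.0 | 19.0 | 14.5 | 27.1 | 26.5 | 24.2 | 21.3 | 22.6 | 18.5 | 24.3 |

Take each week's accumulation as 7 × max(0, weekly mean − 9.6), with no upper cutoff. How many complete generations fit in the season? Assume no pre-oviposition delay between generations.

Weekly DD (7 × max(0, T̄ − 9.6)): 0.0, 62.3, 49.0, 14.0, 16.8, 65.8, 34.3, 122.5, 118.3, 102.2, 81.9, 91.0, 62.3, 102.9.
Season total = 923.3 DD.
Complete generations = ⌊923.3 / 379⌋ = 2.

2 generations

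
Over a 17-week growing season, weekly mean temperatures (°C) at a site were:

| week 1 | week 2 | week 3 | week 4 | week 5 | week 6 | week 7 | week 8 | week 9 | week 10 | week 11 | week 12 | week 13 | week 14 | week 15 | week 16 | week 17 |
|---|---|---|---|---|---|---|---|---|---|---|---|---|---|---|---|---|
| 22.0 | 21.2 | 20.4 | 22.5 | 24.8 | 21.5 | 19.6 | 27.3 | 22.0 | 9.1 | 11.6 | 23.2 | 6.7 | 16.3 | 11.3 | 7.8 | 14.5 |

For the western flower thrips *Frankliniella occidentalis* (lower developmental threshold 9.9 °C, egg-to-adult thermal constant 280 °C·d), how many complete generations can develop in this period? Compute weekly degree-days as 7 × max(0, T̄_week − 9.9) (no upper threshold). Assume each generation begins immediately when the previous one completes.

Weekly DD (7 × max(0, T̄ − 9.9)): 84.7, 79.1, 73.5, 88.2, 104.3, 81.2, 67.9, 121.8, 84.7, 0.0, 11.9, 93.1, 0.0, 44.8, 9.8, 0.0, 32.2.
Season total = 977.2 DD.
Complete generations = ⌊977.2 / 280⌋ = 3.

3 generations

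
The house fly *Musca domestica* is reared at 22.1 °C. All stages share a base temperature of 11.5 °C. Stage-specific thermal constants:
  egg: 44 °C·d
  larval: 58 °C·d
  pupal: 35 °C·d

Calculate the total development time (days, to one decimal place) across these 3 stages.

Daily accumulation at 22.1 °C = 22.1 − 11.5 = 10.6 DD/day.
Total K = 44 + 58 + 35 = 137 DD.
Total duration = 137 / 10.6 = 12.925 ≈ 12.9 days.

12.9 days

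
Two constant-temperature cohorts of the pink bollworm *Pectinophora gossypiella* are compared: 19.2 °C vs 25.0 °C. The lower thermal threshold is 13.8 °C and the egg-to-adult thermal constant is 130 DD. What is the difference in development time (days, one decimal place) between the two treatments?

12.5 days

At 19.2 °C: 130 / (19.2 − 13.8) = 130 / 5.4 = 24.074 d.
At 25.0 °C: 130 / (25.0 − 13.8) = 130 / 11.2 = 11.607 d.
Difference = |24.074 − 11.607| = 12.467 ≈ 12.5 days.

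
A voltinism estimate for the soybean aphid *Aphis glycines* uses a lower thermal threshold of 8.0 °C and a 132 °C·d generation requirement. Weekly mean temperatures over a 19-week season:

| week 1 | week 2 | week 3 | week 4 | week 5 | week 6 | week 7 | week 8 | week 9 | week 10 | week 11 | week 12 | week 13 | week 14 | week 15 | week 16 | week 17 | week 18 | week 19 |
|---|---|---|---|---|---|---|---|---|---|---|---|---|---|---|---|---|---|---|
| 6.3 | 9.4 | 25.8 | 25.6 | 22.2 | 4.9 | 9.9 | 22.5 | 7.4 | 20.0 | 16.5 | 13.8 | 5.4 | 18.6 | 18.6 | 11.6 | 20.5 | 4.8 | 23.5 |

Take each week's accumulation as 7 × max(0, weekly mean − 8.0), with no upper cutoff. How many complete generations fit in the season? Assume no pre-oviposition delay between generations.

Weekly DD (7 × max(0, T̄ − 8.0)): 0.0, 9.8, 124.6, 123.2, 99.4, 0.0, 13.3, 101.5, 0.0, 84.0, 59.5, 40.6, 0.0, 74.2, 74.2, 25.2, 87.5, 0.0, 108.5.
Season total = 1025.5 DD.
Complete generations = ⌊1025.5 / 132⌋ = 7.

7 generations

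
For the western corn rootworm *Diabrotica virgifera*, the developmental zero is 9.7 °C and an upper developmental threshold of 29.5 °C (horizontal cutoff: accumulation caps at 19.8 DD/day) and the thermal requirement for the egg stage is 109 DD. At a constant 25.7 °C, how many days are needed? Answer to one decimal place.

6.8 days

Daily accumulation = 25.7 − 9.7 = 16.0 DD/day.
Duration = 109 / 16.0 = 6.812 ≈ 6.8 days.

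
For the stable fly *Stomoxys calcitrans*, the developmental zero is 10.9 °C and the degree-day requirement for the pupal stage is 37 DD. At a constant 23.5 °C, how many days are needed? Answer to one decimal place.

2.9 days

Daily accumulation = 23.5 − 10.9 = 12.6 DD/day.
Duration = 37 / 12.6 = 2.937 ≈ 2.9 days.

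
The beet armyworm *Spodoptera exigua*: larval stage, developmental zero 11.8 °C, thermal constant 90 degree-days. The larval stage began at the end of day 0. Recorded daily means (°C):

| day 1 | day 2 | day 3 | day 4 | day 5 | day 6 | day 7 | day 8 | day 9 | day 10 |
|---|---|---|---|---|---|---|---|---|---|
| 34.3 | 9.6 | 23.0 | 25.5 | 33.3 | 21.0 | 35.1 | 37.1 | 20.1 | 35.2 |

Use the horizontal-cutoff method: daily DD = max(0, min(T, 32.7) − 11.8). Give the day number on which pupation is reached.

Daily DD above 11.8 °C (capped at 20.9): 20.9, 0.0, 11.2, 13.7, 20.9, 9.2, 20.9, 20.9, 8.3, 20.9.
Cumulative: 20.9, 20.9, 32.1, 45.8, 66.7, 75.9, 96.8, 117.7, 126.0, 146.9.
The total first reaches 90 DD on day 7.

day 7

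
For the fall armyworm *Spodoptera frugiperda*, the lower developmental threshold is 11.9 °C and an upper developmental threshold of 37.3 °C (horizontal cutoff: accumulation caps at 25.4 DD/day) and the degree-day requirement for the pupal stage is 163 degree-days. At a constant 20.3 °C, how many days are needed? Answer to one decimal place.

Daily accumulation = 20.3 − 11.9 = 8.4 DD/day.
Duration = 163 / 8.4 = 19.405 ≈ 19.4 days.

19.4 days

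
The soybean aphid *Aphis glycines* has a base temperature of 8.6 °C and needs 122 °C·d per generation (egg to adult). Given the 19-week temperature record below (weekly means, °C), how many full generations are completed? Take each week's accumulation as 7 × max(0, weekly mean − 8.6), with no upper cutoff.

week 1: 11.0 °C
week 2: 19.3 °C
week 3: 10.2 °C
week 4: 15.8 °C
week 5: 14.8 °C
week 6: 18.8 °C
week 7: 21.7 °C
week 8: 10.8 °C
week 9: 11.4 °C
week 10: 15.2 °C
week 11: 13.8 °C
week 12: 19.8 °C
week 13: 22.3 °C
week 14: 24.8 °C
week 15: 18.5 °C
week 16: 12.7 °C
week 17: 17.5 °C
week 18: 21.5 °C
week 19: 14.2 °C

Weekly DD (7 × max(0, T̄ − 8.6)): 16.8, 74.9, 11.2, 50.4, 43.4, 71.4, 91.7, 15.4, 19.6, 46.2, 36.4, 78.4, 95.9, 113.4, 69.3, 28.7, 62.3, 90.3, 39.2.
Season total = 1054.9 DD.
Complete generations = ⌊1054.9 / 122⌋ = 8.

8 generations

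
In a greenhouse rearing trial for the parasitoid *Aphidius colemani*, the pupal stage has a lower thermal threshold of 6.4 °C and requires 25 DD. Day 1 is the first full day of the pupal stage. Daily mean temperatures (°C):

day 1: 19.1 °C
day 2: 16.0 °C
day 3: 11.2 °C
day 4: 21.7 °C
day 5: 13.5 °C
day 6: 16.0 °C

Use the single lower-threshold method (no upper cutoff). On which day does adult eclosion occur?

Daily DD above 6.4 °C: 12.7, 9.6, 4.8, 15.3, 7.1, 9.6.
Cumulative: 12.7, 22.3, 27.1, 42.4, 49.5, 59.1.
The total first reaches 25 DD on day 3.

day 3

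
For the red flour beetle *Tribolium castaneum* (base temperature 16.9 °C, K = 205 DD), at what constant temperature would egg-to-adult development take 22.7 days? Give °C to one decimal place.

Required daily accumulation = 205 / 22.7 = 9.031 DD/day.
T = T_base + 9.031 = 16.9 + 9.031 = 25.931 ≈ 25.9 °C.

25.9 °C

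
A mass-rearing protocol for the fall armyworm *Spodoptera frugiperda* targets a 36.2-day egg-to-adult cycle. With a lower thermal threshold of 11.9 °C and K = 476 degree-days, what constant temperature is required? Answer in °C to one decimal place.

Required daily accumulation = 476 / 36.2 = 13.149 DD/day.
T = T_base + 13.149 = 11.9 + 13.149 = 25.049 ≈ 25.0 °C.

25.0 °C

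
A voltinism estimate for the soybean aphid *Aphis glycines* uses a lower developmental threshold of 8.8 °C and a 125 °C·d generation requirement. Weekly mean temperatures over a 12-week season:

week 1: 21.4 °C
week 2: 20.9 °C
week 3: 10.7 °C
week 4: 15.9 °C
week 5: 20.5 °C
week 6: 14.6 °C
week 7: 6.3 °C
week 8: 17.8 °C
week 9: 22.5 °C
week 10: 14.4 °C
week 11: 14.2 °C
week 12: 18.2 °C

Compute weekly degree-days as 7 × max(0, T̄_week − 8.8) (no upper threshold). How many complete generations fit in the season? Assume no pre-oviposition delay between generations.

Weekly DD (7 × max(0, T̄ − 8.8)): 88.2, 84.7, 13.3, 49.7, 81.9, 40.6, 0.0, 63.0, 95.9, 39.2, 37.8, 65.8.
Season total = 660.1 DD.
Complete generations = ⌊660.1 / 125⌋ = 5.

5 generations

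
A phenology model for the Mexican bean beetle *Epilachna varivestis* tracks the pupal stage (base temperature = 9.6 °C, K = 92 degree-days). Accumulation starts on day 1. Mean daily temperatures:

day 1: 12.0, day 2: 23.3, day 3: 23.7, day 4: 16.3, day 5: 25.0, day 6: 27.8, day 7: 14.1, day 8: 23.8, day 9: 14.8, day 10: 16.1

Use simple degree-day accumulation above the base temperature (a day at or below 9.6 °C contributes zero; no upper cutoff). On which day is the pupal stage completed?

Daily DD above 9.6 °C: 2.4, 13.7, 14.1, 6.7, 15.4, 18.2, 4.5, 14.2, 5.2, 6.5.
Cumulative: 2.4, 16.1, 30.2, 36.9, 52.3, 70.5, 75.0, 89.2, 94.4, 100.9.
The total first reaches 92 DD on day 9.

day 9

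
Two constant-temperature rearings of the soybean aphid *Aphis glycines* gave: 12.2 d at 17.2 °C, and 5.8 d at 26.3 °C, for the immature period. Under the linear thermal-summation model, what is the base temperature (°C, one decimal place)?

Linear rate model ⇒ the product D·(T − T_b) is constant across temperatures.
12.2·(17.2 − T_b) = 5.8·(26.3 − T_b)
T_b = (12.2·17.2 − 5.8·26.3) / (12.2 − 5.8) = 57.30 / 6.4 = 8.953 °C ≈ 9.0 °C.

9.0 °C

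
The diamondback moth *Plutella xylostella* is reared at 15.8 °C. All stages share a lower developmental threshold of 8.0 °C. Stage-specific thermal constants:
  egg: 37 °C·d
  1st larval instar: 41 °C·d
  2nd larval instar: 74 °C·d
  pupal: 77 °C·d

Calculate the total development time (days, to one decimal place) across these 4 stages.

29.4 days

Daily accumulation at 15.8 °C = 15.8 − 8.0 = 7.8 DD/day.
Total K = 37 + 41 + 74 + 77 = 229 DD.
Total duration = 229 / 7.8 = 29.359 ≈ 29.4 days.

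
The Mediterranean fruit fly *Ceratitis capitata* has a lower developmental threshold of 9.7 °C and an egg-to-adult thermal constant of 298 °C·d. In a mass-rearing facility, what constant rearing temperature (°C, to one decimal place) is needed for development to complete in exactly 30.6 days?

Required daily accumulation = 298 / 30.6 = 9.739 DD/day.
T = T_base + 9.739 = 9.7 + 9.739 = 19.439 ≈ 19.4 °C.

19.4 °C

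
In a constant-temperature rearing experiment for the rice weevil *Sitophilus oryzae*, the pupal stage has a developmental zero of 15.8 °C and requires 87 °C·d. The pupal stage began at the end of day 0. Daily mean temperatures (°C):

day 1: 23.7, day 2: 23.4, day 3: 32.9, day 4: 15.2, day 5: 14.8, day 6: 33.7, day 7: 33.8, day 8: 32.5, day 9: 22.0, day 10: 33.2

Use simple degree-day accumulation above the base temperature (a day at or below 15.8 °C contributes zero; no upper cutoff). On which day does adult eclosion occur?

day 9

Daily DD above 15.8 °C: 7.9, 7.6, 17.1, 0.0, 0.0, 17.9, 18.0, 16.7, 6.2, 17.4.
Cumulative: 7.9, 15.5, 32.6, 32.6, 32.6, 50.5, 68.5, 85.2, 91.4, 108.8.
The total first reaches 87 DD on day 9.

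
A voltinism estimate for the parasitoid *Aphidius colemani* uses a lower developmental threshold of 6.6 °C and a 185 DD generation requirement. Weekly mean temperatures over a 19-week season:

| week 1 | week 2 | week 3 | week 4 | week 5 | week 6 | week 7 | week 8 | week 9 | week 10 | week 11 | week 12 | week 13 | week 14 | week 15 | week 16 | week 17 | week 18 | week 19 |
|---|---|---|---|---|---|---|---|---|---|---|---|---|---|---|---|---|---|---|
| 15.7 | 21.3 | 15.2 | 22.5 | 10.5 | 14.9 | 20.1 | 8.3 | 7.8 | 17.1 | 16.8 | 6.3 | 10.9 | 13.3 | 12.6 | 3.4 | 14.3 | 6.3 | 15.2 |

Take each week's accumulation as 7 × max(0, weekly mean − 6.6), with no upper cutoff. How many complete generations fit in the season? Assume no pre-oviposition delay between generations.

4 generations

Weekly DD (7 × max(0, T̄ − 6.6)): 63.7, 102.9, 60.2, 111.3, 27.3, 58.1, 94.5, 11.9, 8.4, 73.5, 71.4, 0.0, 30.1, 46.9, 42.0, 0.0, 53.9, 0.0, 60.2.
Season total = 916.3 DD.
Complete generations = ⌊916.3 / 185⌋ = 4.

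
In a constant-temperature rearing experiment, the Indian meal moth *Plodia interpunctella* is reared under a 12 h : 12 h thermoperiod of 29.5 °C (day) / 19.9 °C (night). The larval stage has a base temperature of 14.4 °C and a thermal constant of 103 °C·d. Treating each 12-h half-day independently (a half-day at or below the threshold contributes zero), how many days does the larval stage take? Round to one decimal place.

10.0 days

Day half: max(0, 29.5 − 14.4) × 0.5 = 15.1 × 0.5 = 7.55 DD.
Night half: max(0, 19.9 − 14.4) × 0.5 = 5.5 × 0.5 = 2.75 DD.
Per 24 h: 10.30 DD/day.
Duration = 103 / 10.30 = 10.000 ≈ 10.0 days.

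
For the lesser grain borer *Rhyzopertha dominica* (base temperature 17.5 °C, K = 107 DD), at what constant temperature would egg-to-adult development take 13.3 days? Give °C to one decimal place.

Required daily accumulation = 107 / 13.3 = 8.045 DD/day.
T = T_base + 8.045 = 17.5 + 8.045 = 25.545 ≈ 25.5 °C.

25.5 °C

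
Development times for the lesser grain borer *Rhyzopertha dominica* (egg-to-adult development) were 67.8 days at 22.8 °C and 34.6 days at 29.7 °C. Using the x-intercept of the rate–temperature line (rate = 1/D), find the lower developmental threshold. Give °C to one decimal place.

Linear rate model ⇒ the product D·(T − T_b) is constant across temperatures.
67.8·(22.8 − T_b) = 34.6·(29.7 − T_b)
T_b = (67.8·22.8 − 34.6·29.7) / (67.8 − 34.6) = 518.22 / 33.2 = 15.609 °C ≈ 15.6 °C.

15.6 °C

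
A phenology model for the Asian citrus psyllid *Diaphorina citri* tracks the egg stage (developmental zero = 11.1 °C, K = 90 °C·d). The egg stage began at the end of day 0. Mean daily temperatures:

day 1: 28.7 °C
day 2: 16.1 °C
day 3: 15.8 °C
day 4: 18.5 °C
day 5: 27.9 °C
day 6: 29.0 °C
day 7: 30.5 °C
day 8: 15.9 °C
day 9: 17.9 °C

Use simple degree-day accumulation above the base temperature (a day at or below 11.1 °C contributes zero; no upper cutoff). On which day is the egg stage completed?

Daily DD above 11.1 °C: 17.6, 5.0, 4.7, 7.4, 16.8, 17.9, 19.4, 4.8, 6.8.
Cumulative: 17.6, 22.6, 27.3, 34.7, 51.5, 69.4, 88.8, 93.6, 100.4.
The total first reaches 90 DD on day 8.

day 8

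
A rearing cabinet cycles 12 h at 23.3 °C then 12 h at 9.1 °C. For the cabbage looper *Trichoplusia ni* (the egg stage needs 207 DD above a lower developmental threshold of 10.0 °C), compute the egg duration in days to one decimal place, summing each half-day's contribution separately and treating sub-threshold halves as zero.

31.1 days

Day half: max(0, 23.3 − 10.0) × 0.5 = 13.3 × 0.5 = 6.65 DD.
Night half: max(0, 9.1 − 10.0) × 0.5 = 0.0 × 0.5 = 0.00 DD.
Per 24 h: 6.65 DD/day.
Duration = 207 / 6.65 = 31.128 ≈ 31.1 days.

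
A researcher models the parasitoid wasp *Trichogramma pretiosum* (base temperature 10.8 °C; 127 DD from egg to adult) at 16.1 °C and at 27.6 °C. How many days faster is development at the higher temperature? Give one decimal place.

At 16.1 °C: 127 / (16.1 − 10.8) = 127 / 5.3 = 23.962 d.
At 27.6 °C: 127 / (27.6 − 10.8) = 127 / 16.8 = 7.560 d.
Difference = |23.962 − 7.560| = 16.403 ≈ 16.4 days.

16.4 days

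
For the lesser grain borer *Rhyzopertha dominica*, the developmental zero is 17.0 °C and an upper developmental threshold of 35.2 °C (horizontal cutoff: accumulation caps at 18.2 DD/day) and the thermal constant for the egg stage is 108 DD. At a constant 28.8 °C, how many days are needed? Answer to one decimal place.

Daily accumulation = 28.8 − 17.0 = 11.8 DD/day.
Duration = 108 / 11.8 = 9.153 ≈ 9.2 days.

9.2 days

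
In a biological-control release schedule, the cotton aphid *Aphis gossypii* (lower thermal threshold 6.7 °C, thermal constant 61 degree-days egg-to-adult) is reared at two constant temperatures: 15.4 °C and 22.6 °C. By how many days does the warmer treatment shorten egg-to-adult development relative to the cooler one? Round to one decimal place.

3.2 days

At 15.4 °C: 61 / (15.4 − 6.7) = 61 / 8.7 = 7.011 d.
At 22.6 °C: 61 / (22.6 − 6.7) = 61 / 15.9 = 3.836 d.
Difference = |7.011 − 3.836| = 3.175 ≈ 3.2 days.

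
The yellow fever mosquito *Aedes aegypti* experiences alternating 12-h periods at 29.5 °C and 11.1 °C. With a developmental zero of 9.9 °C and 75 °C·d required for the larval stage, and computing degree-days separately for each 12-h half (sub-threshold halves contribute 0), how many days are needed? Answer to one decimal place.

Day half: max(0, 29.5 − 9.9) × 0.5 = 19.6 × 0.5 = 9.80 DD.
Night half: max(0, 11.1 − 9.9) × 0.5 = 1.2 × 0.5 = 0.60 DD.
Per 24 h: 10.40 DD/day.
Duration = 75 / 10.40 = 7.212 ≈ 7.2 days.

7.2 days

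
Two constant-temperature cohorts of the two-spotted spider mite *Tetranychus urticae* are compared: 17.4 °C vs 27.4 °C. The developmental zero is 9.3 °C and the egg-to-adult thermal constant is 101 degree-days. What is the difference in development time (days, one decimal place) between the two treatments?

At 17.4 °C: 101 / (17.4 − 9.3) = 101 / 8.1 = 12.469 d.
At 27.4 °C: 101 / (27.4 − 9.3) = 101 / 18.1 = 5.580 d.
Difference = |12.469 − 5.580| = 6.889 ≈ 6.9 days.

6.9 days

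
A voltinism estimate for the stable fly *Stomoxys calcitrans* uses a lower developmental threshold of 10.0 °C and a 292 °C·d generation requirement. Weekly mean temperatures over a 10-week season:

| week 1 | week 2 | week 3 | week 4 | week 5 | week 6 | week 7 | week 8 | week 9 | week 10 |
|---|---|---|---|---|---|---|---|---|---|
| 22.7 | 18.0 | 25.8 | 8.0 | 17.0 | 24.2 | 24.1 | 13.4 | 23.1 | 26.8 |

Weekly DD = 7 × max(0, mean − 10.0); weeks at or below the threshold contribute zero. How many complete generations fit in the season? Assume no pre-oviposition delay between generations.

2 generations

Weekly DD (7 × max(0, T̄ − 10.0)): 88.9, 56.0, 110.6, 0.0, 49.0, 99.4, 98.7, 23.8, 91.7, 117.6.
Season total = 735.7 DD.
Complete generations = ⌊735.7 / 292⌋ = 2.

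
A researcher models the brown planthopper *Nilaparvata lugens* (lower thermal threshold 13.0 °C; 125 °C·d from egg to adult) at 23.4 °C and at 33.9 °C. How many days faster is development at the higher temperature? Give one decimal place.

At 23.4 °C: 125 / (23.4 − 13.0) = 125 / 10.4 = 12.019 d.
At 33.9 °C: 125 / (33.9 − 13.0) = 125 / 20.9 = 5.981 d.
Difference = |12.019 − 5.981| = 6.038 ≈ 6.0 days.

6.0 days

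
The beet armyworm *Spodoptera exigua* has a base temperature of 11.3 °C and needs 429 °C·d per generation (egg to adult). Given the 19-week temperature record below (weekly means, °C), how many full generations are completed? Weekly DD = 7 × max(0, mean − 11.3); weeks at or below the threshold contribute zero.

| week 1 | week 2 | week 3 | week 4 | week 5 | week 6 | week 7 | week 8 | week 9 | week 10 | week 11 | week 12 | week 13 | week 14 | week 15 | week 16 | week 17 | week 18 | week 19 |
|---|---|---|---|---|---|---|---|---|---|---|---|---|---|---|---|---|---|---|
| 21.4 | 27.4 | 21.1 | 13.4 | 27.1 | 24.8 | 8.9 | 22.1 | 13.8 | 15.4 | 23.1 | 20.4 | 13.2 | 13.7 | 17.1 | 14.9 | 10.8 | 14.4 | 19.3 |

Weekly DD (7 × max(0, T̄ − 11.3)): 70.7, 112.7, 68.6, 14.7, 110.6, 94.5, 0.0, 75.6, 17.5, 28.7, 82.6, 63.7, 13.3, 16.8, 40.6, 25.2, 0.0, 21.7, 56.0.
Season total = 913.5 DD.
Complete generations = ⌊913.5 / 429⌋ = 2.

2 generations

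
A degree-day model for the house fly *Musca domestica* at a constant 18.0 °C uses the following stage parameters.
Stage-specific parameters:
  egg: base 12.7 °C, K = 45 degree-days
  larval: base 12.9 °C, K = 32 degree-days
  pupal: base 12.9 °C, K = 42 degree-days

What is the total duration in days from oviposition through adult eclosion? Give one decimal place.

egg: 45 / (18.0 − 12.7) = 45 / 5.3 = 8.491 d.
larval: 32 / (18.0 − 12.9) = 32 / 5.1 = 6.275 d.
pupal: 42 / (18.0 − 12.9) = 42 / 5.1 = 8.235 d.
Sum = 23.000 ≈ 23.0 days.

23.0 days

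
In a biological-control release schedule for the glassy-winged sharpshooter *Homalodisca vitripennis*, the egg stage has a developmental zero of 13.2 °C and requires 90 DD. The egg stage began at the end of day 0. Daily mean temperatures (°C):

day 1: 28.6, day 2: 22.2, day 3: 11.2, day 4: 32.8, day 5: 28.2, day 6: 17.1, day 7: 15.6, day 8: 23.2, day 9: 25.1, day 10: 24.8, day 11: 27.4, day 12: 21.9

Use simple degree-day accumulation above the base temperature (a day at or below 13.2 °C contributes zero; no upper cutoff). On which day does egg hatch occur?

Daily DD above 13.2 °C: 15.4, 9.0, 0.0, 19.6, 15.0, 3.9, 2.4, 10.0, 11.9, 11.6, 14.2, 8.7.
Cumulative: 15.4, 24.4, 24.4, 44.0, 59.0, 62.9, 65.3, 75.3, 87.2, 98.8, 113.0, 121.7.
The total first reaches 90 DD on day 10.

day 10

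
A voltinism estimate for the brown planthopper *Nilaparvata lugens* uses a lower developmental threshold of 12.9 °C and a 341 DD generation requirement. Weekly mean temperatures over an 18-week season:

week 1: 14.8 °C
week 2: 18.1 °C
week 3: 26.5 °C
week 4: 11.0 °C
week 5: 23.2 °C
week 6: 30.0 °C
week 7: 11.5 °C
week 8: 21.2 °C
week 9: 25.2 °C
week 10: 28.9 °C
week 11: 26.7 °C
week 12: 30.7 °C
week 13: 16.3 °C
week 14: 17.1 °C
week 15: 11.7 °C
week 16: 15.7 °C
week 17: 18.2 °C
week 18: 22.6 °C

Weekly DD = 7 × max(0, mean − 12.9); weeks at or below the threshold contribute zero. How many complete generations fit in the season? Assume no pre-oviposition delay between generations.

Weekly DD (7 × max(0, T̄ − 12.9)): 13.3, 36.4, 95.2, 0.0, 72.1, 119.7, 0.0, 58.1, 86.1, 112.0, 96.6, 124.6, 23.8, 29.4, 0.0, 19.6, 37.1, 67.9.
Season total = 991.9 DD.
Complete generations = ⌊991.9 / 341⌋ = 2.

2 generations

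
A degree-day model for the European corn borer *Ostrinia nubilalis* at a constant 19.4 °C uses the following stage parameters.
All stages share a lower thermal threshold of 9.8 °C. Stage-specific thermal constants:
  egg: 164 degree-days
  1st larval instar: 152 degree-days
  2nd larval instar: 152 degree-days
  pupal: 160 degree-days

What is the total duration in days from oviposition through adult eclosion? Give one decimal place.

65.4 days

Daily accumulation at 19.4 °C = 19.4 − 9.8 = 9.6 DD/day.
Total K = 164 + 152 + 152 + 160 = 628 DD.
Total duration = 628 / 9.6 = 65.417 ≈ 65.4 days.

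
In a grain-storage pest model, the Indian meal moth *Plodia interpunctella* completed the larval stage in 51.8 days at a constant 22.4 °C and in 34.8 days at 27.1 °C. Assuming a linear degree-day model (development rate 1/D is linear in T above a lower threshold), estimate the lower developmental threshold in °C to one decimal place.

12.8 °C

Equal thermal constants: D₁(T₁ − T_b) = D₂(T₂ − T_b).
51.8·(22.4 − T_b) = 34.8·(27.1 − T_b)
T_b = (51.8·22.4 − 34.8·27.1) / (51.8 − 34.8) = 217.24 / 17.0 = 12.779 °C ≈ 12.8 °C.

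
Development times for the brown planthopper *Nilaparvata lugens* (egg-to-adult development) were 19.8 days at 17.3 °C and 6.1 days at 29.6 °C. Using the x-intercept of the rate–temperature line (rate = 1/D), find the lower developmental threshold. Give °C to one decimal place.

Linear rate model ⇒ the product D·(T − T_b) is constant across temperatures.
19.8·(17.3 − T_b) = 6.1·(29.6 − T_b)
T_b = (19.8·17.3 − 6.1·29.6) / (19.8 − 6.1) = 161.98 / 13.7 = 11.823 °C ≈ 11.8 °C.

11.8 °C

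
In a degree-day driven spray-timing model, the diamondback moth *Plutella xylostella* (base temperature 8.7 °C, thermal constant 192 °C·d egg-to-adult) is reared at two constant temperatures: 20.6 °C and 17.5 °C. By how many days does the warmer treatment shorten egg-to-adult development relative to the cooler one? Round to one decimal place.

At 20.6 °C: 192 / (20.6 − 8.7) = 192 / 11.9 = 16.134 d.
At 17.5 °C: 192 / (17.5 − 8.7) = 192 / 8.8 = 21.818 d.
Difference = |16.134 − 21.818| = 5.684 ≈ 5.7 days.

5.7 days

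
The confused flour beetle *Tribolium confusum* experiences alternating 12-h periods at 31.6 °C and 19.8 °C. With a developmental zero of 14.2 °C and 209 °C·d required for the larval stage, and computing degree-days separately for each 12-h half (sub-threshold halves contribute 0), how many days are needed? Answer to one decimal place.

Day half: max(0, 31.6 − 14.2) × 0.5 = 17.4 × 0.5 = 8.70 DD.
Night half: max(0, 19.8 − 14.2) × 0.5 = 5.6 × 0.5 = 2.80 DD.
Per 24 h: 11.50 DD/day.
Duration = 209 / 11.50 = 18.174 ≈ 18.2 days.

18.2 days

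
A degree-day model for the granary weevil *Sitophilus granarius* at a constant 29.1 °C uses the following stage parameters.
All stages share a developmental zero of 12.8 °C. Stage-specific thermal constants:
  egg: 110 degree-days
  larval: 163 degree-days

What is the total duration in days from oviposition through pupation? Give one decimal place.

16.7 days

Daily accumulation at 29.1 °C = 29.1 − 12.8 = 16.3 DD/day.
Total K = 110 + 163 = 273 DD.
Total duration = 273 / 16.3 = 16.748 ≈ 16.7 days.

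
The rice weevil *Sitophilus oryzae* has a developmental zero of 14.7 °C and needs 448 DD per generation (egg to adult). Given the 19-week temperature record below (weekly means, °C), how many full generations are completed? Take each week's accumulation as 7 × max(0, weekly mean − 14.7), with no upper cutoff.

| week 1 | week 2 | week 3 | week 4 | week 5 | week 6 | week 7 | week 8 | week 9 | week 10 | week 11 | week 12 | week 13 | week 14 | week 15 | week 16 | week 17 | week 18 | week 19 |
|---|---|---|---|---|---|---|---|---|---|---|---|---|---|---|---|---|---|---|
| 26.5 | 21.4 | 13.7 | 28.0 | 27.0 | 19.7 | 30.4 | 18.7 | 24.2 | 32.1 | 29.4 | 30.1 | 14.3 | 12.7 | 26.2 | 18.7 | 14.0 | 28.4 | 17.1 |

Weekly DD (7 × max(0, T̄ − 14.7)): 82.6, 46.9, 0.0, 93.1, 86.1, 35.0, 109.9, 28.0, 66.5, 121.8, 102.9, 107.8, 0.0, 0.0, 80.5, 28.0, 0.0, 95.9, 16.8.
Season total = 1101.8 DD.
Complete generations = ⌊1101.8 / 448⌋ = 2.

2 generations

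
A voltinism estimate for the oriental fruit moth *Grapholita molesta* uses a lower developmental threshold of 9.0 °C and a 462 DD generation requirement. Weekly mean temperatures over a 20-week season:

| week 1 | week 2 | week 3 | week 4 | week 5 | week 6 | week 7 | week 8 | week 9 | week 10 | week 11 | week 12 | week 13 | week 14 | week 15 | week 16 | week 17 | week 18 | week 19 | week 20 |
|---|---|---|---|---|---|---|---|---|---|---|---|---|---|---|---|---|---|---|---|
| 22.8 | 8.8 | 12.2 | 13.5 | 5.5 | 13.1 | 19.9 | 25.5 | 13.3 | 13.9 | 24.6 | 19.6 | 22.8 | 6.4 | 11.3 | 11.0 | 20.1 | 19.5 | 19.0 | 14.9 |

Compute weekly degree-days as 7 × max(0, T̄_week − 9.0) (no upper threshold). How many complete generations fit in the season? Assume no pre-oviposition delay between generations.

2 generations

Weekly DD (7 × max(0, T̄ − 9.0)): 96.6, 0.0, 22.4, 31.5, 0.0, 28.7, 76.3, 115.5, 30.1, 34.3, 109.2, 74.2, 96.6, 0.0, 16.1, 14.0, 77.7, 73.5, 70.0, 41.3.
Season total = 1008.0 DD.
Complete generations = ⌊1008.0 / 462⌋ = 2.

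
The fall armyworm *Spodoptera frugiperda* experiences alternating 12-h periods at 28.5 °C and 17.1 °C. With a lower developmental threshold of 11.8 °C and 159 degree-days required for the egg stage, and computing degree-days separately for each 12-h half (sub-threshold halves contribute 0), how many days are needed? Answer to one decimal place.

Day half: max(0, 28.5 − 11.8) × 0.5 = 16.7 × 0.5 = 8.35 DD.
Night half: max(0, 17.1 − 11.8) × 0.5 = 5.3 × 0.5 = 2.65 DD.
Per 24 h: 11.00 DD/day.
Duration = 159 / 11.00 = 14.455 ≈ 14.5 days.

14.5 days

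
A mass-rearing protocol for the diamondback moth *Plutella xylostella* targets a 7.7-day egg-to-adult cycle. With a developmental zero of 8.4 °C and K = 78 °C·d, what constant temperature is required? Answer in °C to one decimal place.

18.5 °C

Required daily accumulation = 78 / 7.7 = 10.130 DD/day.
T = T_base + 10.130 = 8.4 + 10.130 = 18.530 ≈ 18.5 °C.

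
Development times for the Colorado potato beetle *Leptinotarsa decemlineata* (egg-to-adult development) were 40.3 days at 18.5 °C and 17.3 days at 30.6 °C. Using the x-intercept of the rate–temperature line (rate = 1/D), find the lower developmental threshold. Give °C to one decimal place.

9.4 °C

Equal thermal constants: D₁(T₁ − T_b) = D₂(T₂ − T_b).
40.3·(18.5 − T_b) = 17.3·(30.6 − T_b)
T_b = (40.3·18.5 − 17.3·30.6) / (40.3 − 17.3) = 216.17 / 23.0 = 9.399 °C ≈ 9.4 °C.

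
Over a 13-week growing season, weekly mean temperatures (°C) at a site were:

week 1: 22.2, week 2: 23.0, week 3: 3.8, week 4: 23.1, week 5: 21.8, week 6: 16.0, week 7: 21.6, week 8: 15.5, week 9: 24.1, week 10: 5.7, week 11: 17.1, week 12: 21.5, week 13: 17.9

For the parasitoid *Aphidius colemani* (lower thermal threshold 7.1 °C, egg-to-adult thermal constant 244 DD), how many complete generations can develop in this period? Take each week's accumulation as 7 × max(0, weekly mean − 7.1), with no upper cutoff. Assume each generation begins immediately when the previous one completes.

Weekly DD (7 × max(0, T̄ − 7.1)): 105.7, 111.3, 0.0, 112.0, 102.9, 62.3, 101.5, 58.8, 119.0, 0.0, 70.0, 100.8, 75.6.
Season total = 1019.9 DD.
Complete generations = ⌊1019.9 / 244⌋ = 4.

4 generations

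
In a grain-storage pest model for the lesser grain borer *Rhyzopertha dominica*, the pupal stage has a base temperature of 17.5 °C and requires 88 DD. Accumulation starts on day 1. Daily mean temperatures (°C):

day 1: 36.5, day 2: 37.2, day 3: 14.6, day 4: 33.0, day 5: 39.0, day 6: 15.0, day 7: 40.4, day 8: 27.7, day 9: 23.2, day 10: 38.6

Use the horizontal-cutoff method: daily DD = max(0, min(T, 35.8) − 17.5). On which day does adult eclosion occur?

Daily DD above 17.5 °C (capped at 18.3): 18.3, 18.3, 0.0, 15.5, 18.3, 0.0, 18.3, 10.2, 5.7, 18.3.
Cumulative: 18.3, 36.6, 36.6, 52.1, 70.4, 70.4, 88.7, 98.9, 104.6, 122.9.
The total first reaches 88 DD on day 7.

day 7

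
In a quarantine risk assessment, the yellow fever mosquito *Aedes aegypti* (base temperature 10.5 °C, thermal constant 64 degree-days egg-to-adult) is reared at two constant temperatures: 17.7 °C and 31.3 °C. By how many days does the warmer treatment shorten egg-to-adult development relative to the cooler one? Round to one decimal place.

At 17.7 °C: 64 / (17.7 − 10.5) = 64 / 7.2 = 8.889 d.
At 31.3 °C: 64 / (31.3 − 10.5) = 64 / 20.8 = 3.077 d.
Difference = |8.889 − 3.077| = 5.812 ≈ 5.8 days.

5.8 days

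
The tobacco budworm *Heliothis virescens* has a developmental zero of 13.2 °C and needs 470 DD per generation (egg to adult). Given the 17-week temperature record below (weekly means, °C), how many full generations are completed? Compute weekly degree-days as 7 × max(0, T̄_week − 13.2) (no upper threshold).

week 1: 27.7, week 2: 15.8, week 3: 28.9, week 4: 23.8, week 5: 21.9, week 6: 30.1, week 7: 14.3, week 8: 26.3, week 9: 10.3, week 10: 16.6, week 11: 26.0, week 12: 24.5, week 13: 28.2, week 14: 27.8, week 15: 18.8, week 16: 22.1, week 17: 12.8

2 generations

Weekly DD (7 × max(0, T̄ − 13.2)): 101.5, 18.2, 109.9, 74.2, 60.9, 118.3, 7.7, 91.7, 0.0, 23.8, 89.6, 79.1, 105.0, 102.2, 39.2, 62.3, 0.0.
Season total = 1083.6 DD.
Complete generations = ⌊1083.6 / 470⌋ = 2.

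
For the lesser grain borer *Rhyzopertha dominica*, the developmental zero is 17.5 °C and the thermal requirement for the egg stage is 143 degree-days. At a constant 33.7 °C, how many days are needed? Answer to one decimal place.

8.8 days

Daily accumulation = 33.7 − 17.5 = 16.2 DD/day.
Duration = 143 / 16.2 = 8.827 ≈ 8.8 days.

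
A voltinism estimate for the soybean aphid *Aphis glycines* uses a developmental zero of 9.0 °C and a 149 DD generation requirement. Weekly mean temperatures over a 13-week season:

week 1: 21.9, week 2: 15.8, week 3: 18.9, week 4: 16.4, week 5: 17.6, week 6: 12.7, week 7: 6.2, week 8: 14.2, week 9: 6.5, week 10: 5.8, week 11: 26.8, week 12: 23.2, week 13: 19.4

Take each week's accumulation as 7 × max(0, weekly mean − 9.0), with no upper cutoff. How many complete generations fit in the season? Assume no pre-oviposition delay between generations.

Weekly DD (7 × max(0, T̄ − 9.0)): 90.3, 47.6, 69.3, 51.8, 60.2, 25.9, 0.0, 36.4, 0.0, 0.0, 124.6, 99.4, 72.8.
Season total = 678.3 DD.
Complete generations = ⌊678.3 / 149⌋ = 4.

4 generations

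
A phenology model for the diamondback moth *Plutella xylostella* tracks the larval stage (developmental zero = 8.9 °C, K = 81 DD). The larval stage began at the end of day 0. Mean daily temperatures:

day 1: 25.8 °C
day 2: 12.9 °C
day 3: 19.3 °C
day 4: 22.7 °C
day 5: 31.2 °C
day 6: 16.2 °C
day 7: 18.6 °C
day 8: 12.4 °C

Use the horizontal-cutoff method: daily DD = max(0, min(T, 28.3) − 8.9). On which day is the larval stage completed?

Daily DD above 8.9 °C (capped at 19.4): 16.9, 4.0, 10.4, 13.8, 19.4, 7.3, 9.7, 3.5.
Cumulative: 16.9, 20.9, 31.3, 45.1, 64.5, 71.8, 81.5, 85.0.
The total first reaches 81 DD on day 7.

day 7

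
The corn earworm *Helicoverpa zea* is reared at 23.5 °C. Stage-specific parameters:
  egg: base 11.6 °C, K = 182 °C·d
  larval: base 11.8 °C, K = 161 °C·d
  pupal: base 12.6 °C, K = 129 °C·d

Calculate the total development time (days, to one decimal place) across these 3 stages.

40.9 days

egg: 182 / (23.5 − 11.6) = 182 / 11.9 = 15.294 d.
larval: 161 / (23.5 − 11.8) = 161 / 11.7 = 13.761 d.
pupal: 129 / (23.5 − 12.6) = 129 / 10.9 = 11.835 d.
Sum = 40.890 ≈ 40.9 days.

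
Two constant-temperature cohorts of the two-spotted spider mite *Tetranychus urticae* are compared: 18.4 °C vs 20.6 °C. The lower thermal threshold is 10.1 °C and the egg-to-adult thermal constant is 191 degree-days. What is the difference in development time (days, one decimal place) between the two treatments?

4.8 days

At 18.4 °C: 191 / (18.4 − 10.1) = 191 / 8.3 = 23.012 d.
At 20.6 °C: 191 / (20.6 − 10.1) = 191 / 10.5 = 18.190 d.
Difference = |23.012 − 18.190| = 4.822 ≈ 4.8 days.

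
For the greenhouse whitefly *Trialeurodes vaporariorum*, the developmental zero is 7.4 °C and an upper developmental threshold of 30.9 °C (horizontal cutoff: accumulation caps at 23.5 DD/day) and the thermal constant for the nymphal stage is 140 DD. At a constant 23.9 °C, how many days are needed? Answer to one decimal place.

Daily accumulation = 23.9 − 7.4 = 16.5 DD/day.
Duration = 140 / 16.5 = 8.485 ≈ 8.5 days.

8.5 days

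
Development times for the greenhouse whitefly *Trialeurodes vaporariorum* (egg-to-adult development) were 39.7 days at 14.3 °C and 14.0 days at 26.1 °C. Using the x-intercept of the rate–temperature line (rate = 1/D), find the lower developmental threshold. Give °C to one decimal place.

7.9 °C

Under the model K = D·(T − T_b), so D₁·(T₁ − T_b) = D₂·(T₂ − T_b).
39.7·(14.3 − T_b) = 14.0·(26.1 − T_b)
T_b = (39.7·14.3 − 14.0·26.1) / (39.7 − 14.0) = 202.31 / 25.7 = 7.872 °C ≈ 7.9 °C.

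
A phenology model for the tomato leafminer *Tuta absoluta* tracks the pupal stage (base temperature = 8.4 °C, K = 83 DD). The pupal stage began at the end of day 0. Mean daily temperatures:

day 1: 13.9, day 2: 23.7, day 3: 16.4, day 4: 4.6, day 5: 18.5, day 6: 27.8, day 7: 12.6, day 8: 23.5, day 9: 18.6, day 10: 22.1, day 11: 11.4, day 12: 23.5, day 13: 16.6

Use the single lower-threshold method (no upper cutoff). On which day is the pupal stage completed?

Daily DD above 8.4 °C: 5.5, 15.3, 8.0, 0.0, 10.1, 19.4, 4.2, 15.1, 10.2, 13.7, 3.0, 15.1, 8.2.
Cumulative: 5.5, 20.8, 28.8, 28.8, 38.9, 58.3, 62.5, 77.6, 87.8, 101.5, 104.5, 119.6, 127.8.
The total first reaches 83 DD on day 9.

day 9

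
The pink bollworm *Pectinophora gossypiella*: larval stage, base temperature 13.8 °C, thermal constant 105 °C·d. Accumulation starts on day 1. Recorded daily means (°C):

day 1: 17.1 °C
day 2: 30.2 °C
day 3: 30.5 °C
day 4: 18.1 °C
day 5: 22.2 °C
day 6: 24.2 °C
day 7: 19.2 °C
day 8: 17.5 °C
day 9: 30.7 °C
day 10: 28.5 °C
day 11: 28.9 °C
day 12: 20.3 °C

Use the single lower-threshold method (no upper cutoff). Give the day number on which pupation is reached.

Daily DD above 13.8 °C: 3.3, 16.4, 16.7, 4.3, 8.4, 10.4, 5.4, 3.7, 16.9, 14.7, 15.1, 6.5.
Cumulative: 3.3, 19.7, 36.4, 40.7, 49.1, 59.5, 64.9, 68.6, 85.5, 100.2, 115.3, 121.8.
The total first reaches 105 DD on day 11.

day 11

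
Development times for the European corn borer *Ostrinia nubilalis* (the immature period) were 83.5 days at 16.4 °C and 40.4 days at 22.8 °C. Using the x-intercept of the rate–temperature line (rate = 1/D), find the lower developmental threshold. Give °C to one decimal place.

10.4 °C

Linear rate model ⇒ the product D·(T − T_b) is constant across temperatures.
83.5·(16.4 − T_b) = 40.4·(22.8 − T_b)
T_b = (83.5·16.4 − 40.4·22.8) / (83.5 − 40.4) = 448.28 / 43.1 = 10.401 °C ≈ 10.4 °C.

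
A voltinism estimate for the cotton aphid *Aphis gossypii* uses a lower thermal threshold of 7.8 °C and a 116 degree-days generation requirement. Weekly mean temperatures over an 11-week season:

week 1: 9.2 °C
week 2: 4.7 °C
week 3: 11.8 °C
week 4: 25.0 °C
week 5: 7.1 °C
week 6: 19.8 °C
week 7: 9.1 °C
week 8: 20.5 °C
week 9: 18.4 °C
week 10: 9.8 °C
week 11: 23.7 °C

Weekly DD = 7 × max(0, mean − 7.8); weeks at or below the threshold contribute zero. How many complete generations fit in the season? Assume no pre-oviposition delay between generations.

4 generations

Weekly DD (7 × max(0, T̄ − 7.8)): 9.8, 0.0, 28.0, 120.4, 0.0, 84.0, 9.1, 88.9, 74.2, 14.0, 111.3.
Season total = 539.7 DD.
Complete generations = ⌊539.7 / 116⌋ = 4.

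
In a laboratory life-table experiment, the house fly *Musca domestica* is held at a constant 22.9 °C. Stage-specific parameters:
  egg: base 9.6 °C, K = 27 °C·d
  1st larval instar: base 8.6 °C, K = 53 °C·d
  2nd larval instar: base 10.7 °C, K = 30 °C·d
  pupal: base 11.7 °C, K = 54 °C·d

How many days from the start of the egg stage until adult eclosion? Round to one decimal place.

egg: 27 / (22.9 − 9.6) = 27 / 13.3 = 2.030 d.
1st larval instar: 53 / (22.9 − 8.6) = 53 / 14.3 = 3.706 d.
2nd larval instar: 30 / (22.9 − 10.7) = 30 / 12.2 = 2.459 d.
pupal: 54 / (22.9 − 11.7) = 54 / 11.2 = 4.821 d.
Sum = 13.017 ≈ 13.0 days.

13.0 days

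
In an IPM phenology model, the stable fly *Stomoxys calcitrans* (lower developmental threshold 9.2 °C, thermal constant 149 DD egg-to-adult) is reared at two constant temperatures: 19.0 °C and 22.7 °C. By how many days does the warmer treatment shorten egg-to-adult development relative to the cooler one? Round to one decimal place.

At 19.0 °C: 149 / (19.0 − 9.2) = 149 / 9.8 = 15.204 d.
At 22.7 °C: 149 / (22.7 − 9.2) = 149 / 13.5 = 11.037 d.
Difference = |15.204 − 11.037| = 4.167 ≈ 4.2 days.

4.2 days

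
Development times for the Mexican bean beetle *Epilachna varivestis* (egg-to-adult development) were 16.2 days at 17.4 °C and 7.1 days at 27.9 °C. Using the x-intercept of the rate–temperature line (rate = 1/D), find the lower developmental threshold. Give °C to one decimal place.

9.2 °C

Equal thermal constants: D₁(T₁ − T_b) = D₂(T₂ − T_b).
16.2·(17.4 − T_b) = 7.1·(27.9 − T_b)
T_b = (16.2·17.4 − 7.1·27.9) / (16.2 − 7.1) = 83.79 / 9.1 = 9.208 °C ≈ 9.2 °C.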